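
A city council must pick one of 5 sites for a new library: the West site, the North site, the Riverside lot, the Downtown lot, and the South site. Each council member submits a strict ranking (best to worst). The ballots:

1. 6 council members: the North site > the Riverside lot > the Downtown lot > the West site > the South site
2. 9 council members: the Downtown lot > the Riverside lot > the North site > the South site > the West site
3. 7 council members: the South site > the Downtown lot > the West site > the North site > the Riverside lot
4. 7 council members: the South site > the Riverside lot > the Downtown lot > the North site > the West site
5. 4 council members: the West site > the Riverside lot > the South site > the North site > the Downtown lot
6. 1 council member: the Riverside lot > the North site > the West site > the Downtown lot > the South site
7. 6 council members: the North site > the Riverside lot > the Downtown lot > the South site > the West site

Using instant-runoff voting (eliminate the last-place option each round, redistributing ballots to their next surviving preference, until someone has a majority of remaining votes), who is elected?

Round 1: the West site 4, the North site 12, the Riverside lot 1, the Downtown lot 9, the South site 14. Eliminate the Riverside lot.
Round 2: the West site 4, the North site 13, the Downtown lot 9, the South site 14. Eliminate the West site.
Round 3: the North site 13, the Downtown lot 9, the South site 18. Eliminate the Downtown lot.
Round 4: the North site 22, the South site 18. The North site has a majority.

the North site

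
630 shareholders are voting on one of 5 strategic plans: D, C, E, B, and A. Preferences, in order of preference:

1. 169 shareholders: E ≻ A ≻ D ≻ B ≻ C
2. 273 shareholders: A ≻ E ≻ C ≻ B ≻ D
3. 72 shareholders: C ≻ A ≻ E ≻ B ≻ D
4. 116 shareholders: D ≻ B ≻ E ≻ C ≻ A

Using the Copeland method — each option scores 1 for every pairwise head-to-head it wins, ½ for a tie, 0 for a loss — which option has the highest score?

D: loses to C, E, B, and A → score 0.
C: beats D and B; loses to E and A → score 2.
E: beats D, C, and B; loses to A → score 3.
B: beats D; loses to C, E, and A → score 1.
A: beats D, C, E, and B → score 4.
A has the best pairwise record.

A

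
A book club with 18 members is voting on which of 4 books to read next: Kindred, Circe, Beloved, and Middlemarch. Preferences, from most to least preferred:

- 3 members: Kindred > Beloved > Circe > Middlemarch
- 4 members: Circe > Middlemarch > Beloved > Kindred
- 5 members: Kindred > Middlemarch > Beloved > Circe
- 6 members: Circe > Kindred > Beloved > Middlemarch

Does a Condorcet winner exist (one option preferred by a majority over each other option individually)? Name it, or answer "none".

Circe

Circe vs Kindred: 10–8 for Circe.
Circe vs Beloved: 10–8 for Circe.
Circe vs Middlemarch: 13–5 for Circe.
Circe beats every other option head-to-head.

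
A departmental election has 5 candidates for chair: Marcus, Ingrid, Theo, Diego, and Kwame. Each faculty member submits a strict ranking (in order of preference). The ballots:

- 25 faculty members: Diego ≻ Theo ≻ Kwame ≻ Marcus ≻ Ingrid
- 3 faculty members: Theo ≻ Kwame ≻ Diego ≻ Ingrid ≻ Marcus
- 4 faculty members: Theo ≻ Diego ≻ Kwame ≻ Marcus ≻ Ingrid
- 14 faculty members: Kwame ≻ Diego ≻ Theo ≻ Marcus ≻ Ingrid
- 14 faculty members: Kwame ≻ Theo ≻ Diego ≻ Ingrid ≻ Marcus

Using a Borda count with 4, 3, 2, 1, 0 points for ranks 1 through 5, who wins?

Diego

Marcus: 25·1 + 3·0 + 4·1 + 14·1 + 14·0 = 43
Ingrid: 25·0 + 3·1 + 4·0 + 14·0 + 14·1 = 17
Theo: 25·3 + 3·4 + 4·4 + 14·2 + 14·3 = 173
Diego: 25·4 + 3·2 + 4·3 + 14·3 + 14·2 = 188
Kwame: 25·2 + 3·3 + 4·2 + 14·4 + 14·4 = 179
Diego has the highest Borda score (188).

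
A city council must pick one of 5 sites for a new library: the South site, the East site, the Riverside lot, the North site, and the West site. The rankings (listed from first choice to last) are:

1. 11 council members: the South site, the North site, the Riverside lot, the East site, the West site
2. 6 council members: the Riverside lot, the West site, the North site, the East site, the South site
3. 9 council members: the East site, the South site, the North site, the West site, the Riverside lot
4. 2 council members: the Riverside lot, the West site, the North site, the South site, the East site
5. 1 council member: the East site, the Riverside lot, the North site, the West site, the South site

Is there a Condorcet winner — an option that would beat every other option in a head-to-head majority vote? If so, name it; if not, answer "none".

Checking pairwise contests:
the East site beats the South site 16–13.
the Riverside lot beats the East site 19–10.
the South site beats the Riverside lot 20–9.
the South site beats the North site 20–9.
the South site beats the West site 20–9.
Every option loses at least one head-to-head, so there is no Condorcet winner.

none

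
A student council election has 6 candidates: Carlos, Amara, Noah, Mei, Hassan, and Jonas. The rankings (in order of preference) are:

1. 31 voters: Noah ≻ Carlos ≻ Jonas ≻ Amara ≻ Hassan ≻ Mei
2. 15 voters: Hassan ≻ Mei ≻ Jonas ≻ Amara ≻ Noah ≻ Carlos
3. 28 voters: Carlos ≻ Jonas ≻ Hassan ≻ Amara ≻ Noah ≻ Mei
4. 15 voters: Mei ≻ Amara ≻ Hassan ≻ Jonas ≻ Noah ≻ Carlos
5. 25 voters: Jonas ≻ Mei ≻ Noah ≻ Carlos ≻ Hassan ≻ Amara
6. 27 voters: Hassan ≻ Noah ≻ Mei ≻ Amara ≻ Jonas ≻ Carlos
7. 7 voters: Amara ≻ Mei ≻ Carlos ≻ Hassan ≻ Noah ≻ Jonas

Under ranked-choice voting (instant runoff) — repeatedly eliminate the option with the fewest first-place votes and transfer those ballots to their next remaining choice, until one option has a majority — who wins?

Round 1: Carlos 28, Amara 7, Noah 31, Mei 15, Hassan 42, Jonas 25. Eliminate Amara.
Round 2: Carlos 28, Noah 31, Mei 22, Hassan 42, Jonas 25. Eliminate Mei.
Round 3: Carlos 35, Noah 31, Hassan 57, Jonas 25. Eliminate Jonas.
Round 4: Carlos 35, Noah 56, Hassan 57. Eliminate Carlos.
Round 5: Noah 56, Hassan 92. Hassan has a majority.

Hassan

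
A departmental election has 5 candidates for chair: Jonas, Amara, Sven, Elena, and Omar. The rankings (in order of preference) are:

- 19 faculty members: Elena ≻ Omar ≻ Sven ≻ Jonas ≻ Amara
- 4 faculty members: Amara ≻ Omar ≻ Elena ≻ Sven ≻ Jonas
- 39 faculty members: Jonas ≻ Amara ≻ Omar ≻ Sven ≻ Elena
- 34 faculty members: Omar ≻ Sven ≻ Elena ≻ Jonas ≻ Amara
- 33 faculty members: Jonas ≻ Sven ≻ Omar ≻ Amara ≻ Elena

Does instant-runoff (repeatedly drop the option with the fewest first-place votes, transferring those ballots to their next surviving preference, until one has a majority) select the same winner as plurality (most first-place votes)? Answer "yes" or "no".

Instant-runoff — R1 Jonas 72, Amara 4, Sven 0, Elena 19, Omar 34 (Jonas winner). Winner: Jonas.
Plurality — first-place votes: Jonas 72, Amara 4, Sven 0, Elena 19, Omar 34. Winner: Jonas.
The two methods agree.

yes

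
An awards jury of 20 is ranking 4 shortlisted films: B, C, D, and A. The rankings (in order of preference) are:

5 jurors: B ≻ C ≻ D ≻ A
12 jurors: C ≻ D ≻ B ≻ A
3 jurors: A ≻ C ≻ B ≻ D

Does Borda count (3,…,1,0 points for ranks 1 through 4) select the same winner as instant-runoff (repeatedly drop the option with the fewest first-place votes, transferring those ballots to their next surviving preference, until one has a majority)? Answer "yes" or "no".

Borda — scores: B 30, C 52, D 29, A 9. Winner: C.
Instant-runoff — R1 B 5, C 12, D 0, A 3 (C winner). Winner: C.
The two methods agree.

yes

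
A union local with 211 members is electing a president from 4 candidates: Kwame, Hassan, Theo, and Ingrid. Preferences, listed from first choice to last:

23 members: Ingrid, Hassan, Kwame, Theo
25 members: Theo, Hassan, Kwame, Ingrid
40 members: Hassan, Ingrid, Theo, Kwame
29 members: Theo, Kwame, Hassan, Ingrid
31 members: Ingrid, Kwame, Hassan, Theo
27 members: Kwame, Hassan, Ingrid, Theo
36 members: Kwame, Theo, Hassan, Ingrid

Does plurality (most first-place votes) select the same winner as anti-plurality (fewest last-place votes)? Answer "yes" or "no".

Plurality — first-place votes: Kwame 63, Hassan 40, Theo 54, Ingrid 54. Winner: Kwame.
Anti-plurality — last-place votes: Kwame 40, Hassan 0, Theo 81, Ingrid 90. Winner: Hassan.
The two methods disagree.

no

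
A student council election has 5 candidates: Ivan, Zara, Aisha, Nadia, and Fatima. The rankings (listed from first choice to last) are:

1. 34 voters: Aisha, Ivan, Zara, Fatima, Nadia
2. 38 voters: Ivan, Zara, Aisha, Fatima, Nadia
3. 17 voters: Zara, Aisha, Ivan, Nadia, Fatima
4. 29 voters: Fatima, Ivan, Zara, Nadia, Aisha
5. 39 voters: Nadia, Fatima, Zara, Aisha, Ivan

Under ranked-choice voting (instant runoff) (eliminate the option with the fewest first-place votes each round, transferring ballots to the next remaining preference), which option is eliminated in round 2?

Fatima

Round 1: Ivan 38, Zara 17, Aisha 34, Nadia 39, Fatima 29. Eliminate Zara.
Round 2: Ivan 38, Aisha 51, Nadia 39, Fatima 29. Eliminate Fatima.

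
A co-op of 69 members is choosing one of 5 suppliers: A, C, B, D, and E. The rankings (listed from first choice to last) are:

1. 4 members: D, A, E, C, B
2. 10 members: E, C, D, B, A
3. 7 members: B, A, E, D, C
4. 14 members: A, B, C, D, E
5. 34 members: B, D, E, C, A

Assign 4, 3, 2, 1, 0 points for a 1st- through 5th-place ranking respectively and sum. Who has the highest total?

A: 4·3 + 10·0 + 7·3 + 14·4 + 34·0 = 89
C: 4·1 + 10·3 + 7·0 + 14·2 + 34·1 = 96
B: 4·0 + 10·1 + 7·4 + 14·3 + 34·4 = 216
D: 4·4 + 10·2 + 7·1 + 14·1 + 34·3 = 159
E: 4·2 + 10·4 + 7·2 + 14·0 + 34·2 = 130
B has the highest Borda score (216).

B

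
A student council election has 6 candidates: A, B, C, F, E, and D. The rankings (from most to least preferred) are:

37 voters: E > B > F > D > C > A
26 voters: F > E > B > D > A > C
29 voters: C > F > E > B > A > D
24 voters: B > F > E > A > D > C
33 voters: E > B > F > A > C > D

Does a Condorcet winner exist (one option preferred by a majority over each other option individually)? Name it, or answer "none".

none

Checking pairwise contests:
B beats A 149–0.
E beats B 125–24.
A beats C 83–66.
B beats F 94–55.
F beats E 79–70.
A beats D 86–63.
Every option loses at least one head-to-head, so there is no Condorcet winner.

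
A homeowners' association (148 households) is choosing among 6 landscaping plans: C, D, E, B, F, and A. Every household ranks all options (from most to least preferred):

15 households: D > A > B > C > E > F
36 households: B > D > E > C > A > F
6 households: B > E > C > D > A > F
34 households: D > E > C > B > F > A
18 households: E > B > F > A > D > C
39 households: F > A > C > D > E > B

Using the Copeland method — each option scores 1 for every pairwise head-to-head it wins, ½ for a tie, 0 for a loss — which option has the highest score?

C: beats F and A; loses to D, E, and B → score 2.
D: beats C, E, B, F, and A → score 5.
E: beats C, B, F, and A; loses to D → score 4.
B: beats C, F, and A; loses to D and E → score 3.
F: beats A; loses to C, D, E, and B → score 1.
A: loses to C, D, E, B, and F → score 0.
D has the best pairwise record.

D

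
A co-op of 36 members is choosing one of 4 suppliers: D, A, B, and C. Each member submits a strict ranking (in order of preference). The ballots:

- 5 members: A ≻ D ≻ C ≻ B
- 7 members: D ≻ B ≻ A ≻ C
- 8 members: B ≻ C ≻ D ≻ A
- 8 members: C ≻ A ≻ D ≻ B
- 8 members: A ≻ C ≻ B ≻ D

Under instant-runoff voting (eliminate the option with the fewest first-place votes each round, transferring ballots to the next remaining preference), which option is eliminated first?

D

Round 1: D 7, A 13, B 8, C 8. Eliminate D.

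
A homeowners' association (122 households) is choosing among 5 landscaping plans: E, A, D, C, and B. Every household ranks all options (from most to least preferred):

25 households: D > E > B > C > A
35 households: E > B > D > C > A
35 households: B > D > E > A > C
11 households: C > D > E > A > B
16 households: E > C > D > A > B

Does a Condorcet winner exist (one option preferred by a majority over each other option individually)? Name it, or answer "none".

Checking pairwise contests:
D beats E 71–51.
E beats A 122–0.
B beats D 70–52.
E beats C 111–11.
E beats B 87–35.
Every option loses at least one head-to-head, so there is no Condorcet winner.

none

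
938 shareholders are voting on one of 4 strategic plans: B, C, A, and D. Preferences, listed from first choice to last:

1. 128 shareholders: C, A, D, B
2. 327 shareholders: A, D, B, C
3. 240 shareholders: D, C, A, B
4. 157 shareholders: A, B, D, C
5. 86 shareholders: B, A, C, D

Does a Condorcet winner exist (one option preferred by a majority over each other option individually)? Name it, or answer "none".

A

A vs B: 852–86 for A.
A vs C: 570–368 for A.
A vs D: 698–240 for A.
A beats every other option head-to-head.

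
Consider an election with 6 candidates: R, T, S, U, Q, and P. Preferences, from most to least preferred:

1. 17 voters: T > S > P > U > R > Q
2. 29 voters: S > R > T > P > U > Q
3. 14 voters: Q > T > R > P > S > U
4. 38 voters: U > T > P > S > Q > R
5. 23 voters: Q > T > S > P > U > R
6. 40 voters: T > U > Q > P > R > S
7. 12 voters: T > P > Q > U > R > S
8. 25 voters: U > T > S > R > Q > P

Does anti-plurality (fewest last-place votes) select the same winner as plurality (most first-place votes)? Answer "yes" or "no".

yes

Anti-plurality — last-place votes: R 61, T 0, S 52, U 14, Q 46, P 25. Winner: T.
Plurality — first-place votes: R 0, T 69, S 29, U 63, Q 37, P 0. Winner: T.
The two methods agree.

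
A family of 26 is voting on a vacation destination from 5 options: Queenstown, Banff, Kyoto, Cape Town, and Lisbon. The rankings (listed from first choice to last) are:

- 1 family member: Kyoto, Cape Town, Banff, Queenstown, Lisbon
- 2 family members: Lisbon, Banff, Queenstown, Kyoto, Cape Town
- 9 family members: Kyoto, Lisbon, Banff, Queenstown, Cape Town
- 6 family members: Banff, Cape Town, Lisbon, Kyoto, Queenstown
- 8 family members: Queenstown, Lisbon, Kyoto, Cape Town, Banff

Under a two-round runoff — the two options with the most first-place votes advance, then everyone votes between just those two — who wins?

Kyoto

Round 1 first-place votes: Queenstown 8, Banff 6, Kyoto 10, Cape Town 0, Lisbon 2.
Kyoto and Queenstown advance.
Runoff: Kyoto is preferred to Queenstown by 16 voters; Queenstown by 10.
Kyoto wins the runoff.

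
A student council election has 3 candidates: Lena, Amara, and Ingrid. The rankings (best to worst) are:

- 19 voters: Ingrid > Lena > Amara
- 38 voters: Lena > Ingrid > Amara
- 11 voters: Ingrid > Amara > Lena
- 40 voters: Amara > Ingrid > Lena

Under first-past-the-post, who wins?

First-place votes: Lena 38, Amara 40, Ingrid 30.
Amara has the most first-place votes.

Amara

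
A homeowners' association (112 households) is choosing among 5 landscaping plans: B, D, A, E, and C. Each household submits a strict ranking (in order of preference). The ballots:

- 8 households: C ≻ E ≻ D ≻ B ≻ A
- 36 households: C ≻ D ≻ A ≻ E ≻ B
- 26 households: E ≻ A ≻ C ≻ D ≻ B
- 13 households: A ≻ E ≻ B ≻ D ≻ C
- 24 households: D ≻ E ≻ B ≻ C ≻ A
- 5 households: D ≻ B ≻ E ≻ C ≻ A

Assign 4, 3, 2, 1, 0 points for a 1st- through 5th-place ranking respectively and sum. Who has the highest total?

E

B: 8·1 + 36·0 + 26·0 + 13·2 + 24·2 + 5·3 = 97
D: 8·2 + 36·3 + 26·1 + 13·1 + 24·4 + 5·4 = 279
A: 8·0 + 36·2 + 26·3 + 13·4 + 24·0 + 5·0 = 202
E: 8·3 + 36·1 + 26·4 + 13·3 + 24·3 + 5·2 = 285
C: 8·4 + 36·4 + 26·2 + 13·0 + 24·1 + 5·1 = 257
E has the highest Borda score (285).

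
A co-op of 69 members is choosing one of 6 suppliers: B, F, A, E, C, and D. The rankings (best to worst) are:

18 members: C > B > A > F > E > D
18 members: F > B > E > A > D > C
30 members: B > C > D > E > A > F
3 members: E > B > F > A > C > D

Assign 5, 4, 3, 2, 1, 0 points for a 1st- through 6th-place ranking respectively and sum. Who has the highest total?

B: 18·4 + 18·4 + 30·5 + 3·4 = 306
F: 18·2 + 18·5 + 30·0 + 3·3 = 135
A: 18·3 + 18·2 + 30·1 + 3·2 = 126
E: 18·1 + 18·3 + 30·2 + 3·5 = 147
C: 18·5 + 18·0 + 30·4 + 3·1 = 213
D: 18·0 + 18·1 + 30·3 + 3·0 = 108
B has the highest Borda score (306).

B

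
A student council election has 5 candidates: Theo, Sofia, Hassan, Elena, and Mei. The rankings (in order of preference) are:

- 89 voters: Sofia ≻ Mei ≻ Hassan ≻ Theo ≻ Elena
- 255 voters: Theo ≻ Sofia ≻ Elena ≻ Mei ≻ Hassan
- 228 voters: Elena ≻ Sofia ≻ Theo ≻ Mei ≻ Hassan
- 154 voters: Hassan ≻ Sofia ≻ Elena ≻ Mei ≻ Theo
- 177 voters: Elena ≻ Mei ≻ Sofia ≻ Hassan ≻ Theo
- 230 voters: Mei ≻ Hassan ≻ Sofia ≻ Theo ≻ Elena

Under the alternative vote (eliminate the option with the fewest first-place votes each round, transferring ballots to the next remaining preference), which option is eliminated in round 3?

Round 1: Theo 255, Sofia 89, Hassan 154, Elena 405, Mei 230. Eliminate Sofia.
Round 2: Theo 255, Hassan 154, Elena 405, Mei 319. Eliminate Hassan.
Round 3: Theo 255, Elena 559, Mei 319. Eliminate Theo.

Theo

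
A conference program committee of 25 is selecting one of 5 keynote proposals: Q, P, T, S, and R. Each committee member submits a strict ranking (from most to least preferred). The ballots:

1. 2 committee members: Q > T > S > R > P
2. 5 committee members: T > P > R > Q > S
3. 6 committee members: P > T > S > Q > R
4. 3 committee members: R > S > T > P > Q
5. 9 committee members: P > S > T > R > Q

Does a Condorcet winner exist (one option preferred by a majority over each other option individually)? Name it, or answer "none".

P vs Q: 23–2 for P.
P vs T: 15–10 for P.
P vs S: 20–5 for P.
P vs R: 20–5 for P.
P beats every other option head-to-head.

P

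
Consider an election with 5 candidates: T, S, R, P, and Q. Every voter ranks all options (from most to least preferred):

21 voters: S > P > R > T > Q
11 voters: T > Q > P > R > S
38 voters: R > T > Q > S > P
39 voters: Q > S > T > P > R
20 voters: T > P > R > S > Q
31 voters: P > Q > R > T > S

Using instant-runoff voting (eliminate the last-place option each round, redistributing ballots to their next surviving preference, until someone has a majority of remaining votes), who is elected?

Round 1: T 31, S 21, R 38, P 31, Q 39. Eliminate S.
Round 2: T 31, R 38, P 52, Q 39. Eliminate T.
Round 3: R 38, P 72, Q 50. Eliminate R.
Round 4: P 72, Q 88. Q has a majority.

Q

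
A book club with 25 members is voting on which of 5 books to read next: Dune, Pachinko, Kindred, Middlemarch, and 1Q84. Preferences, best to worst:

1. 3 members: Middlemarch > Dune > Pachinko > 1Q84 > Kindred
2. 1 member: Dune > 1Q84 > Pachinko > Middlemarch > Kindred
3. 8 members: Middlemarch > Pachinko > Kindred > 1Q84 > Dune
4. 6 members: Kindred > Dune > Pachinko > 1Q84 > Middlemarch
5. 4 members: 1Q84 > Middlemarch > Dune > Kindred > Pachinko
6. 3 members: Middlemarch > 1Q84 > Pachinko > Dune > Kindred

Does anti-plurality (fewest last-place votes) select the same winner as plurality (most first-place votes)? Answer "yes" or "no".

Anti-plurality — last-place votes: Dune 8, Pachinko 4, Kindred 7, Middlemarch 6, 1Q84 0. Winner: 1Q84.
Plurality — first-place votes: Dune 1, Pachinko 0, Kindred 6, Middlemarch 14, 1Q84 4. Winner: Middlemarch.
The two methods disagree.

no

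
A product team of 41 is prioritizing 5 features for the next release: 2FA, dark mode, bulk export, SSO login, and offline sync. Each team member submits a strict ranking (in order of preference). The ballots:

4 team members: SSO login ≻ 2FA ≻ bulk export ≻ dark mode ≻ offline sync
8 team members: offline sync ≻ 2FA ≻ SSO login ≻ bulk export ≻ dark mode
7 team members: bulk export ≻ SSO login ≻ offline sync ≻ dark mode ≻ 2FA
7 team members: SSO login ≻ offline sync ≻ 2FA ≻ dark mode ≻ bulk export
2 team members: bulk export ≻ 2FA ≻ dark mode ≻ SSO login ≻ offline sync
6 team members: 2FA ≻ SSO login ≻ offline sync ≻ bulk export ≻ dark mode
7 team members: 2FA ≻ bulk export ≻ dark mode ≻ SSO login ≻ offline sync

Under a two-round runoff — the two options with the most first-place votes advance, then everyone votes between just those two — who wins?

Round 1 first-place votes: 2FA 13, dark mode 0, bulk export 9, SSO login 11, offline sync 8.
2FA and SSO login advance.
Runoff: 2FA is preferred to SSO login by 23 voters; SSO login by 18.
2FA wins the runoff.

2FA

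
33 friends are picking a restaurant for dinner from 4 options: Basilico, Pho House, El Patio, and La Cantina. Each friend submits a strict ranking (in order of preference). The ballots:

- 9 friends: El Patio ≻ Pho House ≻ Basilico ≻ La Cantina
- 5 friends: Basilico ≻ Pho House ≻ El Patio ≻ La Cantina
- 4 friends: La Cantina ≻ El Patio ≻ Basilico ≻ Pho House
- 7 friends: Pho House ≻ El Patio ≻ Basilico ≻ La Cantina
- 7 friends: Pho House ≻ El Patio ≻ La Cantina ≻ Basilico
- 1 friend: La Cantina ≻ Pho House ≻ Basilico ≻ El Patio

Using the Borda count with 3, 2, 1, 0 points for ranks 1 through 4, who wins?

Pho House

Basilico: 9·1 + 5·3 + 4·1 + 7·1 + 7·0 + 1·1 = 36
Pho House: 9·2 + 5·2 + 4·0 + 7·3 + 7·3 + 1·2 = 72
El Patio: 9·3 + 5·1 + 4·2 + 7·2 + 7·2 + 1·0 = 68
La Cantina: 9·0 + 5·0 + 4·3 + 7·0 + 7·1 + 1·3 = 22
Pho House has the highest Borda score (72).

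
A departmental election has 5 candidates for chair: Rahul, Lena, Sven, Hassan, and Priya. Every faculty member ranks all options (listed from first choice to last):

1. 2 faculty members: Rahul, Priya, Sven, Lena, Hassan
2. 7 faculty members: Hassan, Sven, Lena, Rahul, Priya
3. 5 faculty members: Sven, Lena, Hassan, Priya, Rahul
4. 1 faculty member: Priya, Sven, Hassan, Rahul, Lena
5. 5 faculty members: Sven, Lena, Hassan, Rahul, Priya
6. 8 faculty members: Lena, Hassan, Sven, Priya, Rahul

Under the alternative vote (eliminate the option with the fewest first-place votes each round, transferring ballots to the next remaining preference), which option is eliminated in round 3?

Hassan

Round 1: Rahul 2, Lena 8, Sven 10, Hassan 7, Priya 1. Eliminate Priya.
Round 2: Rahul 2, Lena 8, Sven 11, Hassan 7. Eliminate Rahul.
Round 3: Lena 8, Sven 13, Hassan 7. Eliminate Hassan.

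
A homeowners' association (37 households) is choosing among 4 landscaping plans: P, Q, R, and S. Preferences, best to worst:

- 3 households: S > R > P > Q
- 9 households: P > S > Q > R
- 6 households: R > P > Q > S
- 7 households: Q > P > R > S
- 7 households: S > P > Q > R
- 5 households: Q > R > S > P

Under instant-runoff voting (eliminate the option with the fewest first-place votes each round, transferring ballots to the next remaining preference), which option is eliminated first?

Round 1: P 9, Q 12, R 6, S 10. Eliminate R.

R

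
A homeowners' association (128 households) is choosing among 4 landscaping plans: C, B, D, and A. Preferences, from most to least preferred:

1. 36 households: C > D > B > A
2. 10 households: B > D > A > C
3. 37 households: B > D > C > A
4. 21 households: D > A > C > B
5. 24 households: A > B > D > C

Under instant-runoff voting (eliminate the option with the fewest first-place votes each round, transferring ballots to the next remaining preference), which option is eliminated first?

D

Round 1: C 36, B 47, D 21, A 24. Eliminate D.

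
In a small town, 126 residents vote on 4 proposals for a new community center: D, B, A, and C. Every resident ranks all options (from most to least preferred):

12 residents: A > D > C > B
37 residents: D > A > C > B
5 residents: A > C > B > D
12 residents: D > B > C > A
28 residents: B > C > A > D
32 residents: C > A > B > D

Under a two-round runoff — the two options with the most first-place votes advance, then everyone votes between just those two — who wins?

C

Round 1 first-place votes: D 49, B 28, A 17, C 32.
D and C advance.
Runoff: D is preferred to C by 61 voters; C by 65.
C wins the runoff.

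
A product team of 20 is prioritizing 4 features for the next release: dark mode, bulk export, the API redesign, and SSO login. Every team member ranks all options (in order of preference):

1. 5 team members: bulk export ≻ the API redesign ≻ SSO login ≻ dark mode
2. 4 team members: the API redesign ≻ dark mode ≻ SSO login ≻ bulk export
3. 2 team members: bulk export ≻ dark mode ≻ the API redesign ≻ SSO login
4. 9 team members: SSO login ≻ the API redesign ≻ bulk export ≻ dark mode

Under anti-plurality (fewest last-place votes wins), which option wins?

the API redesign

Last-place votes: dark mode 14, bulk export 4, the API redesign 0, SSO login 2.
the API redesign is ranked last by the fewest voters, so the API redesign wins.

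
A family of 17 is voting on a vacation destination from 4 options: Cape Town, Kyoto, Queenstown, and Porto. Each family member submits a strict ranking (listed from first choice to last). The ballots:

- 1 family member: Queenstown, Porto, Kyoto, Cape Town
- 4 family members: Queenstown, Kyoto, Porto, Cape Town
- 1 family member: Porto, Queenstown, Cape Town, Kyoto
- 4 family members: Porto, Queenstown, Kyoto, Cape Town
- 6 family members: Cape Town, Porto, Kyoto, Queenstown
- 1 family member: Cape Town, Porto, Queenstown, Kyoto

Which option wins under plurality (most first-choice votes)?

Cape Town

First-place votes: Cape Town 7, Kyoto 0, Queenstown 5, Porto 5.
Cape Town has the most first-place votes.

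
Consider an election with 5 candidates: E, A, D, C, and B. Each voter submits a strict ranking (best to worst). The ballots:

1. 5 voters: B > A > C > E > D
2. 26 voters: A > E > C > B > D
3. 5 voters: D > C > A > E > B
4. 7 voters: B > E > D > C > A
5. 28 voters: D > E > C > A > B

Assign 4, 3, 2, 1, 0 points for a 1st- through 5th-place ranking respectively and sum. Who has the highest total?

E: 5·1 + 26·3 + 5·1 + 7·3 + 28·3 = 193
A: 5·3 + 26·4 + 5·2 + 7·0 + 28·1 = 157
D: 5·0 + 26·0 + 5·4 + 7·2 + 28·4 = 146
C: 5·2 + 26·2 + 5·3 + 7·1 + 28·2 = 140
B: 5·4 + 26·1 + 5·0 + 7·4 + 28·0 = 74
E has the highest Borda score (193).

E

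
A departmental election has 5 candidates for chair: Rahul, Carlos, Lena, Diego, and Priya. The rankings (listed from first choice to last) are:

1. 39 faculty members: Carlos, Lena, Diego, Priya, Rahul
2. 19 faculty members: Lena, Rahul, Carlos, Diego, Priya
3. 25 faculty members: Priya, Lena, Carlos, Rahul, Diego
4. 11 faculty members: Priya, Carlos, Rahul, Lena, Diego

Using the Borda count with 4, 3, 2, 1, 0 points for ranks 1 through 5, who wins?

Rahul: 39·0 + 19·3 + 25·1 + 11·2 = 104
Carlos: 39·4 + 19·2 + 25·2 + 11·3 = 277
Lena: 39·3 + 19·4 + 25·3 + 11·1 = 279
Diego: 39·2 + 19·1 + 25·0 + 11·0 = 97
Priya: 39·1 + 19·0 + 25·4 + 11·4 = 183
Lena has the highest Borda score (279).

Lena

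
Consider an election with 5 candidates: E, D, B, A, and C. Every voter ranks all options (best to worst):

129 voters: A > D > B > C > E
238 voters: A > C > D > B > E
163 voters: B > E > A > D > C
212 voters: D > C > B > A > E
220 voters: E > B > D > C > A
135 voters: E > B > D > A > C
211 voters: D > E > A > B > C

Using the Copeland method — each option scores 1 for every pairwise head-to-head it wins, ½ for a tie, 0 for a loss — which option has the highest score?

E: beats A and C; loses to D and B → score 2.
D: beats E, B, A, and C → score 4.
B: beats E, A, and C; loses to D → score 3.
A: beats C; loses to E, D, and B → score 1.
C: loses to E, D, B, and A → score 0.
D has the best pairwise record.

D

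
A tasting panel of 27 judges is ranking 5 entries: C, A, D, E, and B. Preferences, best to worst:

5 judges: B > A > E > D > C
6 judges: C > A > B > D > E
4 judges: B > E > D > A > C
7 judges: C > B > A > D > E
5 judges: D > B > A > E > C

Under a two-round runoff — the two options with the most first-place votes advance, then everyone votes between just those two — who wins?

B

Round 1 first-place votes: C 13, A 0, D 5, E 0, B 9.
C and B advance.
Runoff: C is preferred to B by 13 voters; B by 14.
B wins the runoff.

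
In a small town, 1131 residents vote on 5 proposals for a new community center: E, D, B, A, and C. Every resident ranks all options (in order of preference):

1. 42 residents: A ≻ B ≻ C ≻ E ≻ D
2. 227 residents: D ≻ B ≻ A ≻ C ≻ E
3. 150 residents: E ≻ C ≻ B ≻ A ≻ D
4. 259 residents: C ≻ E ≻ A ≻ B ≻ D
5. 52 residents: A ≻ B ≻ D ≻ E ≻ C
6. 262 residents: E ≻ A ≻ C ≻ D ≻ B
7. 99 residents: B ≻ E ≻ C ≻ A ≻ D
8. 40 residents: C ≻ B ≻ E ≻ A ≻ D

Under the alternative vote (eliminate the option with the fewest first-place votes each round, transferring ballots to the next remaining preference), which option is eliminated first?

A

Round 1: E 412, D 227, B 99, A 94, C 299. Eliminate A.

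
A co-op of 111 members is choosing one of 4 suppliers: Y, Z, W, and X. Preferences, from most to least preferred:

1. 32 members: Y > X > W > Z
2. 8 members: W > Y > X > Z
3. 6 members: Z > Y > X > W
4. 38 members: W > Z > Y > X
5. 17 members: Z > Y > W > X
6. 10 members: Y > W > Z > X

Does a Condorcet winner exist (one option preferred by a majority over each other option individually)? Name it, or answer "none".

none

Checking pairwise contests:
Z beats Y 61–50.
W beats Z 88–23.
Y beats W 65–46.
Y beats X 111–0.
Every option loses at least one head-to-head, so there is no Condorcet winner.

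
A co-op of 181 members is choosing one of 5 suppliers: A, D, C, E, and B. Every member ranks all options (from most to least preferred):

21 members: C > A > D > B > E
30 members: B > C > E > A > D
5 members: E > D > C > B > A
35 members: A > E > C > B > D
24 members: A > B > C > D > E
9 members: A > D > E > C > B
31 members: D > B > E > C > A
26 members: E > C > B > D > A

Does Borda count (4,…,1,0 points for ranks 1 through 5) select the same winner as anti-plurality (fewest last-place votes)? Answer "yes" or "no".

Borda — scores: A 365, D 258, C 420, E 369, B 398. Winner: C.
Anti-plurality — last-place votes: A 62, D 65, C 0, E 45, B 9. Winner: C.
The two methods agree.

yes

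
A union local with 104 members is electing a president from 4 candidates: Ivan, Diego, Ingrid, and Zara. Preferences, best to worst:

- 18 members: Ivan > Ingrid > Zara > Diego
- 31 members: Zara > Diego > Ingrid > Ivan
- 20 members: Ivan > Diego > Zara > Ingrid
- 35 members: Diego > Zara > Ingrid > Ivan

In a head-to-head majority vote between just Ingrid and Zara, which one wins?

Zara

Voters preferring Ingrid to Zara: 18; preferring Zara to Ingrid: 86.
Zara wins the head-to-head.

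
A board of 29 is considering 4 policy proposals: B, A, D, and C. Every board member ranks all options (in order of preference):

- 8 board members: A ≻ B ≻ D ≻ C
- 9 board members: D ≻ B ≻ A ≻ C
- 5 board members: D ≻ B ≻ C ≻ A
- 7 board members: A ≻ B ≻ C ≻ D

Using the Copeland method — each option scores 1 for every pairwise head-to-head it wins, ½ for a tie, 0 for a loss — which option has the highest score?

B: beats D and C; loses to A → score 2.
A: beats B, D, and C → score 3.
D: beats C; loses to B and A → score 1.
C: loses to B, A, and D → score 0.
A has the best pairwise record.

A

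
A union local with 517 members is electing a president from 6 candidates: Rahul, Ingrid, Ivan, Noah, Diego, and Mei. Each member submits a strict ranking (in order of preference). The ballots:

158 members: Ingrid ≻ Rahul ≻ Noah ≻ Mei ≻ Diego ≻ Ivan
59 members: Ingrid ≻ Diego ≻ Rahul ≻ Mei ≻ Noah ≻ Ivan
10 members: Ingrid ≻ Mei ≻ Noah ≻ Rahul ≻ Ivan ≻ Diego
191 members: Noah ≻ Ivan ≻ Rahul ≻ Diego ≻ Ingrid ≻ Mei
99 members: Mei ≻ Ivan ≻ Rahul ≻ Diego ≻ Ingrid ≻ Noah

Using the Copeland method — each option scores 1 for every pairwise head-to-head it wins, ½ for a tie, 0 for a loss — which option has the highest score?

Rahul

Rahul: beats Ingrid, Noah, Diego, and Mei; loses to Ivan → score 4.
Ingrid: beats Noah and Mei; loses to Rahul, Ivan, and Diego → score 2.
Ivan: beats Rahul, Ingrid, and Diego; loses to Noah and Mei → score 3.
Noah: beats Ivan, Diego, and Mei; loses to Rahul and Ingrid → score 3.
Diego: beats Ingrid; loses to Rahul, Ivan, Noah, and Mei → score 1.
Mei: beats Ivan and Diego; loses to Rahul, Ingrid, and Noah → score 2.
Rahul has the best pairwise record.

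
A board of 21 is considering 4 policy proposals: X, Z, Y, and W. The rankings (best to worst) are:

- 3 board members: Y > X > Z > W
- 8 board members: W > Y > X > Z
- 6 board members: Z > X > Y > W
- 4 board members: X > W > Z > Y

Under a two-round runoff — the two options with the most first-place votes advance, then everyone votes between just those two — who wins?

W

Round 1 first-place votes: X 4, Z 6, Y 3, W 8.
W and Z advance.
Runoff: W is preferred to Z by 12 voters; Z by 9.
W wins the runoff.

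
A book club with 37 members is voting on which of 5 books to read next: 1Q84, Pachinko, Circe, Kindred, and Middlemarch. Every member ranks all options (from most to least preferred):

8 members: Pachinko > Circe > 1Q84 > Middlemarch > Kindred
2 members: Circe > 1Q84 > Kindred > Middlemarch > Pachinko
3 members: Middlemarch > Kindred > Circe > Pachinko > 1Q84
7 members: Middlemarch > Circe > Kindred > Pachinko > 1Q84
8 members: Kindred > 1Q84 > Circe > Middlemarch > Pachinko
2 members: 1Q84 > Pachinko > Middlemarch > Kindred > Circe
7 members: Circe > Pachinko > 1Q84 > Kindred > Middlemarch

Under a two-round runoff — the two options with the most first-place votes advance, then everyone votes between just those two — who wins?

Round 1 first-place votes: 1Q84 2, Pachinko 8, Circe 9, Kindred 8, Middlemarch 10.
Middlemarch and Circe advance.
Runoff: Middlemarch is preferred to Circe by 12 voters; Circe by 25.
Circe wins the runoff.

Circe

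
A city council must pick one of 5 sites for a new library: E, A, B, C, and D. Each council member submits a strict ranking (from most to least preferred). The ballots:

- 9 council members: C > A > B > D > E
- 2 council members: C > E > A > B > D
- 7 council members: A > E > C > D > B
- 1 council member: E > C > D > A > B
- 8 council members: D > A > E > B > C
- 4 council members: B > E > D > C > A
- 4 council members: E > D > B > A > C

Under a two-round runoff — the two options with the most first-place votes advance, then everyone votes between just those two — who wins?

Round 1 first-place votes: E 5, A 7, B 4, C 11, D 8.
C and D advance.
Runoff: C is preferred to D by 19 voters; D by 16.
C wins the runoff.

C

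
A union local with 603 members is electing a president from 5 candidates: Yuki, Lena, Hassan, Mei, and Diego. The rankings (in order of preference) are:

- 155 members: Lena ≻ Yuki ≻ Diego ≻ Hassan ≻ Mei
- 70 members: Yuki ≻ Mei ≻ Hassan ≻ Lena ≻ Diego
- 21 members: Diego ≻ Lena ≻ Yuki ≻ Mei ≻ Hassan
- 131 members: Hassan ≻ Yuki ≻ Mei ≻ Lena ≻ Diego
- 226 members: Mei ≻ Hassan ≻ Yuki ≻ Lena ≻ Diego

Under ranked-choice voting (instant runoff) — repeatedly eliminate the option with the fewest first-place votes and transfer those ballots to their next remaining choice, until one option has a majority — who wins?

Mei

Round 1: Yuki 70, Lena 155, Hassan 131, Mei 226, Diego 21. Eliminate Diego.
Round 2: Yuki 70, Lena 176, Hassan 131, Mei 226. Eliminate Yuki.
Round 3: Lena 176, Hassan 131, Mei 296. Eliminate Hassan.
Round 4: Lena 176, Mei 427. Mei has a majority.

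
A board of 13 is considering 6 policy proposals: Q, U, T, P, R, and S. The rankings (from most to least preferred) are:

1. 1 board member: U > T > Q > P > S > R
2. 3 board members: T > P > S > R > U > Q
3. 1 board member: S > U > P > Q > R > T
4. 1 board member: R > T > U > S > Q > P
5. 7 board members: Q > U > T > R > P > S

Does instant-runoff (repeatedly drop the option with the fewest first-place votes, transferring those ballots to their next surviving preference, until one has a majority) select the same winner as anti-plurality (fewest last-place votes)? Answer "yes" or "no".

Instant-runoff — R1 Q 7, U 1, T 3, P 0, R 1, S 1 (Q winner). Winner: Q.
Anti-plurality — last-place votes: Q 3, U 0, T 1, P 1, R 1, S 7. Winner: U.
The two methods disagree.

no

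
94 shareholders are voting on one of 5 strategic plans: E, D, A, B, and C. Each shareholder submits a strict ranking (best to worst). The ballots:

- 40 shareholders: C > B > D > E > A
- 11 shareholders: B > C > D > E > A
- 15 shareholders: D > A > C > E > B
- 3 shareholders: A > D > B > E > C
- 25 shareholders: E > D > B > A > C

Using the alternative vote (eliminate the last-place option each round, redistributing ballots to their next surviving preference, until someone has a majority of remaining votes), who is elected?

Round 1: E 25, D 15, A 3, B 11, C 40. Eliminate A.
Round 2: E 25, D 18, B 11, C 40. Eliminate B.
Round 3: E 25, D 18, C 51. C has a majority.

C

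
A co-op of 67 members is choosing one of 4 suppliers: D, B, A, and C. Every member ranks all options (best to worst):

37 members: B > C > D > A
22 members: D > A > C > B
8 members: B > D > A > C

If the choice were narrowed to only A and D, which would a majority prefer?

Voters preferring A to D: 0; preferring D to A: 67.
D wins the head-to-head.

D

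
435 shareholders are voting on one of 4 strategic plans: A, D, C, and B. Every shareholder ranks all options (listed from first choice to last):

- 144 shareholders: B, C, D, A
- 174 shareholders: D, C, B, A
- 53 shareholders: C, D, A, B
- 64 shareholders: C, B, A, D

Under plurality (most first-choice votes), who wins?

First-place votes: A 0, D 174, C 117, B 144.
D has the most first-place votes.

D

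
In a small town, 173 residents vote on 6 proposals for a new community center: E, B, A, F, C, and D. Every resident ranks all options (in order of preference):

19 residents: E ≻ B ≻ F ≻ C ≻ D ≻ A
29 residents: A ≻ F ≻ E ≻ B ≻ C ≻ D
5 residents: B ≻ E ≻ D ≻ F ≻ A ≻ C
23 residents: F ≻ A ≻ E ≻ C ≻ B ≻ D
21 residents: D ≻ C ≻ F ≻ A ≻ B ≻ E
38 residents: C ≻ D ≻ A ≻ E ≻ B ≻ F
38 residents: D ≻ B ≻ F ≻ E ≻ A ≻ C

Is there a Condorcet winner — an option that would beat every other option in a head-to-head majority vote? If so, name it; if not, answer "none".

none

Checking pairwise contests:
A beats E 111–62.
E beats B 109–64.
F beats A 106–67.
B beats F 100–73.
E beats C 114–59.
C beats D 109–64.
Every option loses at least one head-to-head, so there is no Condorcet winner.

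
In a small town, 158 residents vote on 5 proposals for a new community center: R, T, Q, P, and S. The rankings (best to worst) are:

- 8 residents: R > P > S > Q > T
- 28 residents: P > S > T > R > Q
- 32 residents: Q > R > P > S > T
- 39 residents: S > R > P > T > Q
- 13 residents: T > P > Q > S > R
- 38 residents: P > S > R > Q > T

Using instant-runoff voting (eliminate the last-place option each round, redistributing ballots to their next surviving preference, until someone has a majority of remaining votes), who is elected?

Round 1: R 8, T 13, Q 32, P 66, S 39. Eliminate R.
Round 2: T 13, Q 32, P 74, S 39. Eliminate T.
Round 3: Q 32, P 87, S 39. P has a majority.

P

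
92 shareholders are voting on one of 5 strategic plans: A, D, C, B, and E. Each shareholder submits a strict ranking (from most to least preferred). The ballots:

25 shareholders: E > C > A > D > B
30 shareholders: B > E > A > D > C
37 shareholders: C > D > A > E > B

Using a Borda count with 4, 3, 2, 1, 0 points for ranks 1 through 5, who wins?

A: 25·2 + 30·2 + 37·2 = 184
D: 25·1 + 30·1 + 37·3 = 166
C: 25·3 + 30·0 + 37·4 = 223
B: 25·0 + 30·4 + 37·0 = 120
E: 25·4 + 30·3 + 37·1 = 227
E has the highest Borda score (227).

E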